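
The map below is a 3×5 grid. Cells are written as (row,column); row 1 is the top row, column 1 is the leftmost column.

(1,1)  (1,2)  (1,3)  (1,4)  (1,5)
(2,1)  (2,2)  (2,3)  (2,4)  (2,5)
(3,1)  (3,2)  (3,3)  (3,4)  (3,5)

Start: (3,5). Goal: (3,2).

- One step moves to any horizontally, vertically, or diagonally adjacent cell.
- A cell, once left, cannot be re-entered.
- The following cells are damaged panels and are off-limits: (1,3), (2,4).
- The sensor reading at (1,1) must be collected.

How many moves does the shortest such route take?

6

Any route passes through (1,1) somewhere between (3,5) and (3,2). Summing Chebyshev distances along the two legs ((3,5) → (1,1) → (3,2)) gives a lower bound of 4 + 2 = 6 moves.
A route of 6 moves achieves this: (3,5) → (3,4) → (2,3) → (1,2) → (1,1) → (2,1) → (3,2).
Since 6 matches the lower bound, it is optimal.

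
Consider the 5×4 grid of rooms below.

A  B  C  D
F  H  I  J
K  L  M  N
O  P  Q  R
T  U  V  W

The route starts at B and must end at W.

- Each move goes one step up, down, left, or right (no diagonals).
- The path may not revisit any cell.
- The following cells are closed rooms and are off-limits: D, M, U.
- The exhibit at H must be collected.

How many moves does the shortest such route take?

6

Any route passes through H somewhere between B and W. Summing Manhattan distances along the two legs (B → H → W) gives a lower bound of 1 + 5 = 6 moves.
A route of 6 moves achieves this: B → H → L → P → Q → V → W.
Since 6 matches the lower bound, it is optimal.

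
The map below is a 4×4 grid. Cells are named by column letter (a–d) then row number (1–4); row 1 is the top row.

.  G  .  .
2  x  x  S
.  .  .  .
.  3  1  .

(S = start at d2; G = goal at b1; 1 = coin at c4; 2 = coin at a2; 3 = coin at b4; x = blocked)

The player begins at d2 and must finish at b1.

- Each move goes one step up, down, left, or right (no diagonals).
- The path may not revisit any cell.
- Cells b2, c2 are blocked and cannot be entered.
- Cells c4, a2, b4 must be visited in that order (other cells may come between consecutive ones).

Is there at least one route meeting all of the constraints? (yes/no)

no

Ignoring the required order, 5 revisit-free routes from d2 to b1 pass through all of c4, a2, and b4; the waypoint orders that occur are c4 → b4 → a2 (5) — never c4 → a2 → b4.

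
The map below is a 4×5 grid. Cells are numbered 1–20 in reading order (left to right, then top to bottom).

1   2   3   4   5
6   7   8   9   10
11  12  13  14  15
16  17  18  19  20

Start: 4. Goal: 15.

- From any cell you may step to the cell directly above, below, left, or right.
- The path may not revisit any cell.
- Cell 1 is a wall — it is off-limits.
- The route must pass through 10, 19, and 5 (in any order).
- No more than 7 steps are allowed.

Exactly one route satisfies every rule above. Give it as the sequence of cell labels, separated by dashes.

4 - 5 - 10 - 9 - 14 - 19 - 20 - 15

The 7-move cap with required stops at 10, 19, 5 leaves no slack for detours.
Route from 4: right to 5, down to 10, left to 9, 2× down (reaching 19), right to 20, up to 15 — 7 moves in all.
Check: all required cells visited; 7 ≤ 7 moves.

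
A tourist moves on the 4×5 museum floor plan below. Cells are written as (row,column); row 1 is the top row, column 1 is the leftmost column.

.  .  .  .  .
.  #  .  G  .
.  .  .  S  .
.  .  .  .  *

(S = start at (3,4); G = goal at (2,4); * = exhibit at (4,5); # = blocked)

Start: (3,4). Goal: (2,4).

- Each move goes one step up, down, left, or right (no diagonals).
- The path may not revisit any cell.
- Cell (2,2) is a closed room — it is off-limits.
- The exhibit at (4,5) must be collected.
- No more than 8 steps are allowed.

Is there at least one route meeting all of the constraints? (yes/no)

One route that works: (3,4) → (4,4) → (4,5) → (3,5) → (2,5) → (2,4).

yes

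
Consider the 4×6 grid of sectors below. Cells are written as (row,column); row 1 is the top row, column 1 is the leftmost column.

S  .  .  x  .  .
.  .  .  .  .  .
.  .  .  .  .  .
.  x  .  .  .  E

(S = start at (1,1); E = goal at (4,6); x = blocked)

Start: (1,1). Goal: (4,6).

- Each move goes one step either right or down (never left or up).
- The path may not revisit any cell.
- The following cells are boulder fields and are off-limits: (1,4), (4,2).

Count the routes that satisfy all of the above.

A right/down-only route from (1,1) to (4,6) makes exactly 3 down-moves and 5 right-moves in some order.
With no other constraints that would be C(8,3) = 56 routes.
Subtract routes through each blocked cell (inclusion–exclusion for overlaps): − through (1,4): 10 − through (4,2): 4 → 42.
That gives 42 routes.

42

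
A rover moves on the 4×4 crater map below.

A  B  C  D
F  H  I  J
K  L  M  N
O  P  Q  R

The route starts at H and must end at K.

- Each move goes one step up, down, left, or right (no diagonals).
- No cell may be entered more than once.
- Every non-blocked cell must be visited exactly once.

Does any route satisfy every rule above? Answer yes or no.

no

Colour the cells like a checkerboard: each orthogonal step flips colour, so a Hamiltonian route alternates colours. Here there are 8 cells of one colour and 8 of the other, with start on the same colour as the goal — the counts and endpoints can't be arranged into an alternating sequence of length 16, so no Hamiltonian route exists.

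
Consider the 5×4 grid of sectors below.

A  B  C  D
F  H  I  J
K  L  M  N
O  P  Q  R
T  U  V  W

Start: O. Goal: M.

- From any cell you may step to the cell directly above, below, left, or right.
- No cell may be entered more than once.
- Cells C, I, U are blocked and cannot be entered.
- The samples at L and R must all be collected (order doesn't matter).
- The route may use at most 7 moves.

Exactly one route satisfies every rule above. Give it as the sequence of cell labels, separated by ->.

Any route must reach L and R and still end at M within 7 moves, so the order of the required stops is forced.
Route from O: up to K, right to L, down to P, 2× right (reaching R), up to N, left to M — 7 moves in all.
Check: all required cells visited; 7 ≤ 7 moves.

O -> K -> L -> P -> Q -> R -> N -> M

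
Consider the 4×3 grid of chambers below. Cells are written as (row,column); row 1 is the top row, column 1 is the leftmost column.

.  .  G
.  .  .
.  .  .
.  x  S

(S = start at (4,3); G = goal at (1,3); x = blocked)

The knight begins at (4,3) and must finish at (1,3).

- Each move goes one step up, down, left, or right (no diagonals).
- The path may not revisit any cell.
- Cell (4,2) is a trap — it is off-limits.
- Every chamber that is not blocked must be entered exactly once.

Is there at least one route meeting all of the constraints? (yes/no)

no

Cell (4,1) has only one open neighbour but is neither the start nor the goal, so a Hamiltonian route would have to both enter and leave it through the same neighbour — impossible without revisiting.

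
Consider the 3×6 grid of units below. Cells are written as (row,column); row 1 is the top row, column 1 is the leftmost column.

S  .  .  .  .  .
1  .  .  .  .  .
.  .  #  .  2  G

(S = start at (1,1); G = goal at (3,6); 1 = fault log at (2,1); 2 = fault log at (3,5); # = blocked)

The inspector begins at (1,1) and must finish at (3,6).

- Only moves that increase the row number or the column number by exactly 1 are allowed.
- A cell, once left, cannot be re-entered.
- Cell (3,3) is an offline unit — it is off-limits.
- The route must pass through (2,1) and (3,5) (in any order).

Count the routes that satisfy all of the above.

2

A right/down-only route from (1,1) to (3,6) makes exactly 2 down-moves and 5 right-moves in some order.
With no other constraints that would be C(7,2) = 21 routes.
A monotone route can only reach the required cells in the order (2,1), (3,5), so split there and multiply the segment counts (each segment already excludes blocked cells): (1,1)→(2,1): 1; (2,1)→(3,5): 2; (3,5)→(3,6): 1; product = 2.
That gives 2 routes.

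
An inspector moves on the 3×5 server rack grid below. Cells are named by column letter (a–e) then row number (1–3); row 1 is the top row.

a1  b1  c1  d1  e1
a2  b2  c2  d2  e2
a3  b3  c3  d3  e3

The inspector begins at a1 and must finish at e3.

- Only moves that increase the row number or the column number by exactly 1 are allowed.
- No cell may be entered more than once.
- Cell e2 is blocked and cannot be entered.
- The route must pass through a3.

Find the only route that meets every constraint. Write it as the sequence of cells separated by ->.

a1 -> a2 -> a3 -> b3 -> c3 -> d3 -> e3

Moves only go right or down, so the column and row indices never decrease.
Route from a1: 2× down (reaching a3), 4× right (reaching e3) — 6 moves in all.
Check: all required cells visited.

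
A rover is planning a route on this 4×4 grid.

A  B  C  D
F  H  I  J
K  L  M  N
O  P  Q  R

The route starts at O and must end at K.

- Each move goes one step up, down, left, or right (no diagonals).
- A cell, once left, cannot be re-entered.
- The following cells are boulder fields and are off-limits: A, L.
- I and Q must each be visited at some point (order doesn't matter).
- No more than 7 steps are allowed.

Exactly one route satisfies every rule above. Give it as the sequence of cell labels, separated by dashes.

Any route must reach I and Q and still end at K within 7 moves, so the order of the required stops is forced.
Route from O: 2× right (reaching Q), 2× up (reaching I), 2× left (reaching F), down to K — 7 moves in all.
Check: all required cells visited; 7 ≤ 7 moves.

O - P - Q - M - I - H - F - K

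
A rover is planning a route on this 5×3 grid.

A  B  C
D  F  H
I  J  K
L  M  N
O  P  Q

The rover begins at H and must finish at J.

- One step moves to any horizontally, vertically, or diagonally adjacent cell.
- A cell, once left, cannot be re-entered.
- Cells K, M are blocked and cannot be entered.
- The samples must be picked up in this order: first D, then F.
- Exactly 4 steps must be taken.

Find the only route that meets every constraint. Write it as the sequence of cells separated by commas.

The waypoints must appear in the order D, F, with no cell reused.
Route from H: up-left to B, down-left to D, right to F, down to J — 4 moves in all.
Check: order respected (D at step 2, F at step 3); 4 moves as required.

H, B, D, F, J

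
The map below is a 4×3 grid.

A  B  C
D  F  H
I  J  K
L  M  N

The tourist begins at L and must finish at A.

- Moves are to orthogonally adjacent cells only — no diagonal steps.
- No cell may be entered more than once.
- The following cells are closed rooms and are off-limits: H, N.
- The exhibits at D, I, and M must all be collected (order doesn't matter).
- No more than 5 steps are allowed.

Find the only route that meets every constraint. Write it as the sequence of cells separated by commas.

The budget equals the shortest possible length, so every move has to be on a shortest route through the required cells.
Route from L: right 1 to M, up 1 to J, left 1 to I, up 2 to A — 5 moves in all.
Check: all required cells visited; 5 ≤ 5 moves.

L, M, J, I, D, A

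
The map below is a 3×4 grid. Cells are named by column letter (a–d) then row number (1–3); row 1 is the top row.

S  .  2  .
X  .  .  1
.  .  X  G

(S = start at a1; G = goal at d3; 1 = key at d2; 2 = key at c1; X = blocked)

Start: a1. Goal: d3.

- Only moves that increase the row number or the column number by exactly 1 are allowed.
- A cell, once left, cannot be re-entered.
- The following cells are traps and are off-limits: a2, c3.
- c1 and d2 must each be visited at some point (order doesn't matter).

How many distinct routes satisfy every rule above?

2

A right/down-only route from a1 to d3 makes exactly 2 down-moves and 3 right-moves in some order.
With no other constraints that would be C(5,2) = 10 routes.
A monotone route can only reach the required cells in the order c1, d2, so split there and multiply the segment counts (each segment already excludes blocked cells): a1→c1: 1; c1→d2: 2; d2→d3: 1; product = 2.
That gives 2 routes.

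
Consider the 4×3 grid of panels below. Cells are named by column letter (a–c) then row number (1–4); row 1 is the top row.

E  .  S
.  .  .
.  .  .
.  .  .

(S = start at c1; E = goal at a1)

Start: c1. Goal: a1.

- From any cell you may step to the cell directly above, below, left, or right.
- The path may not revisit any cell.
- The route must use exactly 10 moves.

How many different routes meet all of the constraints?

Need simple routes of exactly 10 moves from c1 to a1 (Manhattan distance 2, so 4 moves are spent on a detour and 4 undoing it).
Branch systematically from the start, pruning whenever the remaining move budget drops below the Manhattan distance to a1 or differs from it in parity. Grouping the completions by first move — via c2: 6; via b1: 4 — and summing: 6 + 4 = 10.
That gives 10 routes.

10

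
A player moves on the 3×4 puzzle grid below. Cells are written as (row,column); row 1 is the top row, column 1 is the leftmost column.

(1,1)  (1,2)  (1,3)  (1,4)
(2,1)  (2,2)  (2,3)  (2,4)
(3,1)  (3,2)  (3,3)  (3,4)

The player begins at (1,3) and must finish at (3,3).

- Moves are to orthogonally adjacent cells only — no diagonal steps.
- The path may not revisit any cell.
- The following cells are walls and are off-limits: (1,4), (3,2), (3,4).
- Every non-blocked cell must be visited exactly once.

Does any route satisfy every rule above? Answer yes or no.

Cell (2,4) has only one open neighbour but is neither the start nor the goal, so a Hamiltonian route would have to both enter and leave it through the same neighbour — impossible without revisiting.

no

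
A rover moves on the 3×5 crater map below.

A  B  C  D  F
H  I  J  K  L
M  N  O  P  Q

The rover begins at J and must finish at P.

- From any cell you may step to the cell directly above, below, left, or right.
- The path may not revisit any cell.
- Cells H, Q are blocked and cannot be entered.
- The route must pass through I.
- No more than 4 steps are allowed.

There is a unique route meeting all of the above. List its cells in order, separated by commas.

J, I, N, O, P

The 4-move cap with required stops at I leaves no slack for detours.
Route from J: left to I, down to N, 2× right (reaching P) — 4 moves in all.
Check: all required cells visited; 4 ≤ 4 moves.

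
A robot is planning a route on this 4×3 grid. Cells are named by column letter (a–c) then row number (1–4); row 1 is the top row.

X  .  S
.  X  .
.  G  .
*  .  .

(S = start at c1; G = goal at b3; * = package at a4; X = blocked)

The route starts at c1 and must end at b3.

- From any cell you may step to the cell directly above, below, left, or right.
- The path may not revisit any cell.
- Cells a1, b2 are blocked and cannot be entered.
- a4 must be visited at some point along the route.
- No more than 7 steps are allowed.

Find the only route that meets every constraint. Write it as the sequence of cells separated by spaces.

c1 c2 c3 c4 b4 a4 a3 b3

The 7-move cap with required stops at a4 leaves no slack for detours.
Route from c1: 3× down (reaching c4), 2× left (reaching a4), up to a3, right to b3 — 7 moves in all.
Check: all required cells visited; 7 ≤ 7 moves.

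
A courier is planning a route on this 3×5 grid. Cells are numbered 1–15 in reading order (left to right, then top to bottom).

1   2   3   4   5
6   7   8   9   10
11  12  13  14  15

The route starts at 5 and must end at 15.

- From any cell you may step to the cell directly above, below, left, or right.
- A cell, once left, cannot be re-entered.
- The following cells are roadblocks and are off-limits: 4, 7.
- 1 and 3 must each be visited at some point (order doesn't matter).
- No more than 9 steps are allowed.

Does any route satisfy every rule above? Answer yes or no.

Even ignoring the no-revisit rule, getting from 5 to 15, taking the cheapest ordering 5 → 1 → 3 → 15 needs at least 6 + 2 + 4 = 12 moves (fewest moves per leg, detouring around blocked cells), which exceeds the 9-move limit.

no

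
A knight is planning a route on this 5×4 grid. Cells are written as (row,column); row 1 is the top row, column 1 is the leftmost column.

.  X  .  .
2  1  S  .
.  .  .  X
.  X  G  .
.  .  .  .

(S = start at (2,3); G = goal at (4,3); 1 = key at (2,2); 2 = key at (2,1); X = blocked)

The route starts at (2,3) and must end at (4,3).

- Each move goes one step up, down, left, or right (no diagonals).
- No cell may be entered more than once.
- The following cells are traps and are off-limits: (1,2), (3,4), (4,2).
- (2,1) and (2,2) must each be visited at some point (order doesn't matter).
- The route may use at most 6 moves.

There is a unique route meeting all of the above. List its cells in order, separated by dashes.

(2,3) - (2,2) - (2,1) - (3,1) - (3,2) - (3,3) - (4,3)

Any route must reach (2,1) and (2,2) and still end at (4,3) within 6 moves, so the order of the required stops is forced.
Route from (2,3): 2× left (reaching (2,1)), down to (3,1), 2× right (reaching (3,3)), down to (4,3) — 6 moves in all.
Check: all required cells visited; 6 ≤ 6 moves.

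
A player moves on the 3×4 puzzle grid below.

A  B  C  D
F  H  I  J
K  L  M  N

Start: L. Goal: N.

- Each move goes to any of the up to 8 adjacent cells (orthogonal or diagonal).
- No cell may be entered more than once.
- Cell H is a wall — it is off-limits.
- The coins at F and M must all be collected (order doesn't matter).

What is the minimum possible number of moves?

Any route passes through F and M in some order between L and N. Summing Chebyshev distances along each leg and taking the cheapest ordering (L → F → M → N) gives a lower bound of 1 + 2 + 1 = 4 moves.
The shortest route satisfying every rule uses 5 moves: L → F → B → I → M → N.
The bound of 4 isn't tight here; checking systematically, no route of length 4 through 4 satisfies every constraint, so 5 is the minimum.

5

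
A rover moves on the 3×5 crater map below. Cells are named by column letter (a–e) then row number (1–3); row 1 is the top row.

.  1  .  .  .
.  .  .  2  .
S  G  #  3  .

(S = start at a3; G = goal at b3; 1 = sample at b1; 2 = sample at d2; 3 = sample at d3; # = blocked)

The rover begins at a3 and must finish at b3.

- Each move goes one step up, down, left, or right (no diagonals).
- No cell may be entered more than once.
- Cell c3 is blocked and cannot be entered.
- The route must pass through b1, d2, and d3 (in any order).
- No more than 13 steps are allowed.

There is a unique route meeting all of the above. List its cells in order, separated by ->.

a3 -> a2 -> a1 -> b1 -> c1 -> d1 -> e1 -> e2 -> e3 -> d3 -> d2 -> c2 -> b2 -> b3

Any route must reach b1, d2, and d3 and still end at b3 within 13 moves, so the order of the required stops is forced.
Route from a3: 2× up (reaching a1), 4× right (reaching e1), 2× down (reaching e3), left to d3, up to d2, 2× left (reaching b2), down to b3 — 13 moves in all.
Check: all required cells visited; 13 ≤ 13 moves.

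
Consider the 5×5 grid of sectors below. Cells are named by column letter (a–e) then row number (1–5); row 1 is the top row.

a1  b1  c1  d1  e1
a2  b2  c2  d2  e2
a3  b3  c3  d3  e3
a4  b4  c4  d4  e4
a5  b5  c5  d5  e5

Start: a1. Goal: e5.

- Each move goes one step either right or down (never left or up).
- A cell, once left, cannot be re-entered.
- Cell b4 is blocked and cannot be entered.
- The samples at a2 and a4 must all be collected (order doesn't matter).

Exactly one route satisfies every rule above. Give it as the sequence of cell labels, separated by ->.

Moves only go right or down, so the column and row indices never decrease.
Route from a1: 4× down (reaching a5), 4× right (reaching e5) — 8 moves in all.
Check: all required cells visited.

a1 -> a2 -> a3 -> a4 -> a5 -> b5 -> c5 -> d5 -> e5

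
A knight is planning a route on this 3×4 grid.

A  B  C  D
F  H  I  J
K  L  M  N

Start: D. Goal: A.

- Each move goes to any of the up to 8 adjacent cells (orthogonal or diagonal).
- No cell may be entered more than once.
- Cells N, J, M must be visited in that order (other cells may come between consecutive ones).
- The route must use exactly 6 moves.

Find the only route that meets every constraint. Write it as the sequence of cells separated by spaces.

D I N J M H A

The waypoints must appear in the order N, J, M, with no cell reused.
Route from D: down-left 1 to I, down-right 1 to N, up 1 to J, down-left 1 to M, up-left 2 to A — 6 moves in all.
Check: order respected (N at step 2, J at step 3, M at step 4); 6 moves as required.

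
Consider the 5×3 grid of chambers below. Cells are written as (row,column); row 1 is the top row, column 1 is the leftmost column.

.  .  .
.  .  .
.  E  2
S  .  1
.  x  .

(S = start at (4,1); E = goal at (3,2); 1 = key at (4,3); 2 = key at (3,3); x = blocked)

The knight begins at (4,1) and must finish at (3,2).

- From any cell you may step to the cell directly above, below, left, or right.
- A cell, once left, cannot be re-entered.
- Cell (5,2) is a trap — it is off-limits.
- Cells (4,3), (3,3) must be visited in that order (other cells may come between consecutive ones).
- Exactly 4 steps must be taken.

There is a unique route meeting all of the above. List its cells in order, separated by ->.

The waypoints must appear in the order (4,3), (3,3), with no cell reused.
Route from (4,1): right 2 to (4,3), up 1 to (3,3), left 1 to (3,2) — 4 moves in all.
Check: order respected (1 at step 2, 2 at step 3); 4 moves as required.

(4,1) -> (4,2) -> (4,3) -> (3,3) -> (3,2)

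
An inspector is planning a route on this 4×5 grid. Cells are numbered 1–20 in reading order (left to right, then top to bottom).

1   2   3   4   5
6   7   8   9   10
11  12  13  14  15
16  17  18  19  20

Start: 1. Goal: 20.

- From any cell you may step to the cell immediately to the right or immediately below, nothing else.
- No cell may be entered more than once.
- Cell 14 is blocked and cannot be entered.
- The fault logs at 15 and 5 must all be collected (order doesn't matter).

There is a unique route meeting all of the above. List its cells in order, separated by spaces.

1 2 3 4 5 10 15 20

Moves only go right or down, so the column and row indices never decrease.
Route from 1: right 4 to 5, down 3 to 20 — 7 moves in all.
Check: all required cells visited.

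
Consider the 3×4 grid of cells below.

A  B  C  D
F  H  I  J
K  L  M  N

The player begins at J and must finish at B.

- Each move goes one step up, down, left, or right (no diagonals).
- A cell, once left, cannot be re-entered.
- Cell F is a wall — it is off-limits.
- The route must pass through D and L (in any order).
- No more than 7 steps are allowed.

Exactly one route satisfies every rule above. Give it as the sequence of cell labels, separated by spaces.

Any route must reach D and L and still end at B within 7 moves, so the order of the required stops is forced.
Route from J: up to D, left to C, 2× down (reaching M), left to L, 2× up (reaching B) — 7 moves in all.
Check: all required cells visited; 7 ≤ 7 moves.

J D C I M L H B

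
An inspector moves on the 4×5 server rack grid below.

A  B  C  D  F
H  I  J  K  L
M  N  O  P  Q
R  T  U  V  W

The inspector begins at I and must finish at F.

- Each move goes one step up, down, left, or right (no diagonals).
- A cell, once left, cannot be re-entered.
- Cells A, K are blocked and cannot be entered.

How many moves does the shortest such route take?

The Manhattan distance from I to F is |2−1| + |2−5| = 4, so at least 4 moves are needed.
A route of 4 moves achieves this: I → B → C → D → F.
Since 4 matches the lower bound, it is optimal.

4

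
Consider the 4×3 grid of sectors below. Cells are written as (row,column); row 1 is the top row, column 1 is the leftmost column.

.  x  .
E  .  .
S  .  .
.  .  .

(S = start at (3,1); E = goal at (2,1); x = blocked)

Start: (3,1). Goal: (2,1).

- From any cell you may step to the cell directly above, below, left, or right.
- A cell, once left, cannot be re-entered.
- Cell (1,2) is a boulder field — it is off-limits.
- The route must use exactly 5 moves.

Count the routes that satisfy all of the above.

Need simple routes of exactly 5 moves from (3,1) to (2,1) (Manhattan distance 1, so 2 moves are spent on a detour and 2 undoing it).
Enumerating: (3,1) (4,1) (4,2) (3,2) (2,2) (2,1) | (3,1) (3,2) (3,3) (2,3) (2,2) (2,1).
That gives 2 routes.

2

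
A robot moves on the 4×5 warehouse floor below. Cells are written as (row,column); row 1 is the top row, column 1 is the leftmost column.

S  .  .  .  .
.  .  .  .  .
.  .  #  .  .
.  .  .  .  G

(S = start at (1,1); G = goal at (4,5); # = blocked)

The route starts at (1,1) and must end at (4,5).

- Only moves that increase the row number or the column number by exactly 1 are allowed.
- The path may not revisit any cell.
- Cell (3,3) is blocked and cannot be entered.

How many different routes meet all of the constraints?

17

A right/down-only route from (1,1) to (4,5) makes exactly 3 down-moves and 4 right-moves in some order.
With no other constraints that would be C(7,3) = 35 routes.
Subtract routes through each blocked cell (inclusion–exclusion for overlaps): − through (3,3): 18 → 17.
That gives 17 routes.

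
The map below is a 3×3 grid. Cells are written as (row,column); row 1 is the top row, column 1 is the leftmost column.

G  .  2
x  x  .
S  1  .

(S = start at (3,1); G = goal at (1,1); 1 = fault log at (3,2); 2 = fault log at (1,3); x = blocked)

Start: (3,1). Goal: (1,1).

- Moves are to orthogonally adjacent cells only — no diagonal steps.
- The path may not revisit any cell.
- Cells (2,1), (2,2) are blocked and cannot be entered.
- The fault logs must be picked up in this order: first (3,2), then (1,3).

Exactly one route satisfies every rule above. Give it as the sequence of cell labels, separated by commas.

(3,1), (3,2), (3,3), (2,3), (1,3), (1,2), (1,1)

The waypoints must appear in the order (3,2), (1,3), with no cell reused.
Route from (3,1): 2× right (reaching (3,3)), 2× up (reaching (1,3)), 2× left (reaching (1,1)) — 6 moves in all.
Check: order respected (1 at step 1, 2 at step 4).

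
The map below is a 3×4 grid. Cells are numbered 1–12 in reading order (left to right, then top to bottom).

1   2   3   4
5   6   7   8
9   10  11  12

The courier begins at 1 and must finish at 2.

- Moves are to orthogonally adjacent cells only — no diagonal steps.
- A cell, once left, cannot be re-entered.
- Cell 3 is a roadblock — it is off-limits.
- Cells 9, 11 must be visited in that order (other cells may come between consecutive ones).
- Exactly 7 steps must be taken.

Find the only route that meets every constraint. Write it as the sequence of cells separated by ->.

1 -> 5 -> 9 -> 10 -> 11 -> 7 -> 6 -> 2

The waypoints must appear in the order 9, 11, with no cell reused.
Route from 1: 2× down (reaching 9), 2× right (reaching 11), up to 7, left to 6, up to 2 — 7 moves in all.
Check: order respected (9 at step 2, 11 at step 4); 7 moves as required.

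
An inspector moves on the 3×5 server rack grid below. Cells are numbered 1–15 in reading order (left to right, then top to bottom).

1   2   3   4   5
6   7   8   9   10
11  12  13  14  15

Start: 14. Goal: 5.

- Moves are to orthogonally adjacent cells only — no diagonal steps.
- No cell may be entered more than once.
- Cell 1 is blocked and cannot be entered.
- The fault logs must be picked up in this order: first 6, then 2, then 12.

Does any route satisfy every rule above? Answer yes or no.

Ignoring the required order, 6 revisit-free routes from 14 to 5 pass through all of 6, 2, and 12; the waypoint orders that occur are 12 → 6 → 2 (6) — never 6 → 2 → 12.

no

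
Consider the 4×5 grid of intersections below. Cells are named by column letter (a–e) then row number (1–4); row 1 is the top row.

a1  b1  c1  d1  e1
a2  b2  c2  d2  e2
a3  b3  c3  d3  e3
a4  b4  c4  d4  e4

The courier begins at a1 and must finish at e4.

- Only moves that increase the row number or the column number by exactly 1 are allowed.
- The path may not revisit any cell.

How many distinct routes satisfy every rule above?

35

A right/down-only route from a1 to e4 makes exactly 3 down-moves and 4 right-moves in some order.
With no other constraints that would be C(7,3) = 35 routes.
That gives 35 routes.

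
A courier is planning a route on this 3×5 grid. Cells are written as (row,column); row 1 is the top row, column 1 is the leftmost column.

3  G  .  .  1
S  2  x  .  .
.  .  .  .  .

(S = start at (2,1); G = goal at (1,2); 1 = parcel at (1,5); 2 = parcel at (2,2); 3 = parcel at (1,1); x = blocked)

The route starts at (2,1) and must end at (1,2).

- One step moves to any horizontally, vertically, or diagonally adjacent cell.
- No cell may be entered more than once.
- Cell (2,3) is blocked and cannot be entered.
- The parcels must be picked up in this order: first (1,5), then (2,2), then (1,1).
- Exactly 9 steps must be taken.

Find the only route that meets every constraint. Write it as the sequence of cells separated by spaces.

(2,1) (3,2) (3,3) (2,4) (1,5) (1,4) (1,3) (2,2) (1,1) (1,2)

The waypoints must appear in the order (1,5), (2,2), (1,1), with no cell reused.
Route from (2,1): down-right 1 to (3,2), right 1 to (3,3), up-right 2 to (1,5), left 2 to (1,3), down-left 1 to (2,2), up-left 1 to (1,1), right 1 to (1,2) — 9 moves in all.
Check: order respected (1 at step 4, 2 at step 7, 3 at step 8); 9 moves as required.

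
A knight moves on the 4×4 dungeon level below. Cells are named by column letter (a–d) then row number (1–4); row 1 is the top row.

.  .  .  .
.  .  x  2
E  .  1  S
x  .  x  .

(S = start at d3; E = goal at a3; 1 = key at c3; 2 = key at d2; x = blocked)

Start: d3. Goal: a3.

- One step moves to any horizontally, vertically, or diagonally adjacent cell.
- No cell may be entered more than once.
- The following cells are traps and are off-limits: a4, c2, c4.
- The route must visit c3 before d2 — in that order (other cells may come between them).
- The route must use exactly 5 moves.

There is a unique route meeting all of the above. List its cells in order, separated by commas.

d3, c3, d2, c1, b2, a3

The waypoints must appear in the order c3, d2, with no cell reused.
Route from d3: left 1 to c3, up-right 1 to d2, up-left 1 to c1, down-left 2 to a3 — 5 moves in all.
Check: order respected (1 at step 1, 2 at step 2); 5 moves as required.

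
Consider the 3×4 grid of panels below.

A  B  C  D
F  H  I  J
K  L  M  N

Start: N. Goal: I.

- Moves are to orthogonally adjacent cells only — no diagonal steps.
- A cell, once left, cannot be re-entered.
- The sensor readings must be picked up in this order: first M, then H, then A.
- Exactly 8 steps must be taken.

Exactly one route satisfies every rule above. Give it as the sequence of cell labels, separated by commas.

The waypoints must appear in the order M, H, A, with no cell reused.
Route from N: 2× left (reaching L), up to H, left to F, up to A, 2× right (reaching C), down to I — 8 moves in all.
Check: order respected (M at step 1, H at step 3, A at step 5); 8 moves as required.

N, M, L, H, F, A, B, C, I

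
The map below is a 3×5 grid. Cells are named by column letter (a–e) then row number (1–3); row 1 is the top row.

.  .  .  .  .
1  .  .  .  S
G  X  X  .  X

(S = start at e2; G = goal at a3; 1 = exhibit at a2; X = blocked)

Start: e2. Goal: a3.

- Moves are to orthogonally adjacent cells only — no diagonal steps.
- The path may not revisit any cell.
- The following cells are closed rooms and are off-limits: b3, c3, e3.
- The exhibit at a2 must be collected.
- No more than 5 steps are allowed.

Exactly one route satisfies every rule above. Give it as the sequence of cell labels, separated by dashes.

The budget equals the shortest possible length, so every move has to be on a shortest route through the required cells.
Route from e2: 4× left (reaching a2), down to a3 — 5 moves in all.
Check: all required cells visited; 5 ≤ 5 moves.

e2 - d2 - c2 - b2 - a2 - a3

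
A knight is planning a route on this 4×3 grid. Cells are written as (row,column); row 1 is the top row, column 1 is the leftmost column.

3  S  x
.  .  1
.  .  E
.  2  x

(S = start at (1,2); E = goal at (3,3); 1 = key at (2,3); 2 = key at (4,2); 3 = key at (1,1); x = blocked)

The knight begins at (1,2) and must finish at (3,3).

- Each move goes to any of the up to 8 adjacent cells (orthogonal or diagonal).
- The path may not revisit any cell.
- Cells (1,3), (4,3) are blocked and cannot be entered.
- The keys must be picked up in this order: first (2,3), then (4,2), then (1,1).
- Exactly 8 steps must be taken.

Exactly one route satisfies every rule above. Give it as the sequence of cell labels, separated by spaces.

The waypoints must appear in the order (2,3), (4,2), (1,1), with no cell reused.
Route from (1,2): down-right 1 to (2,3), down-left 1 to (3,2), down 1 to (4,2), up-left 1 to (3,1), up 2 to (1,1), down-right 2 to (3,3) — 8 moves in all.
Check: order respected (1 at step 1, 2 at step 3, 3 at step 6); 8 moves as required.

(1,2) (2,3) (3,2) (4,2) (3,1) (2,1) (1,1) (2,2) (3,3)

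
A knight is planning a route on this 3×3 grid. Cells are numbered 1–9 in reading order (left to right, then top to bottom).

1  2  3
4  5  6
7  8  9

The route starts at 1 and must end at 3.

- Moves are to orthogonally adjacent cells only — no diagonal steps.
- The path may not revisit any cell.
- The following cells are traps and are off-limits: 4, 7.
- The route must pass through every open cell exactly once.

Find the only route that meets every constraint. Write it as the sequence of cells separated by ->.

Need to visit all 7 open cells exactly once, starting at 1 and ending at 3.
Route from 1: right to 2, 2× down (reaching 8), right to 9, 2× up (reaching 3) — 6 moves in all.
Check: all 7 open cells covered.

1 -> 2 -> 5 -> 8 -> 9 -> 6 -> 3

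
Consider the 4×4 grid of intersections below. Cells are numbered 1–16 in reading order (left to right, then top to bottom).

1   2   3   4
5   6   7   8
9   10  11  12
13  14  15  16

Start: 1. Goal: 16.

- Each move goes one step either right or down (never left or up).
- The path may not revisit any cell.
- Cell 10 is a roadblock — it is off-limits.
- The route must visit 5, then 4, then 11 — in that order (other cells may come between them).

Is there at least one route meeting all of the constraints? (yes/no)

no

4 lies above 5, so going from 5 to 4 would need an upward move — but moves only go right/down, so 5 cannot be visited before 4.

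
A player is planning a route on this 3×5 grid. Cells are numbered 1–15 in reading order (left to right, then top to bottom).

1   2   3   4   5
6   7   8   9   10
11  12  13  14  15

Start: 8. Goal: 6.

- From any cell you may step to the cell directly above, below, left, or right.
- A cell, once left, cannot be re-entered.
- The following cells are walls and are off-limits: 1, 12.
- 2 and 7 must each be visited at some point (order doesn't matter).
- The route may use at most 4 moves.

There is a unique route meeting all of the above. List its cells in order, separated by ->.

8 -> 3 -> 2 -> 7 -> 6

The 4-move cap with required stops at 2, 7 leaves no slack for detours.
Route from 8: up to 3, left to 2, down to 7, left to 6 — 4 moves in all.
Check: all required cells visited; 4 ≤ 4 moves.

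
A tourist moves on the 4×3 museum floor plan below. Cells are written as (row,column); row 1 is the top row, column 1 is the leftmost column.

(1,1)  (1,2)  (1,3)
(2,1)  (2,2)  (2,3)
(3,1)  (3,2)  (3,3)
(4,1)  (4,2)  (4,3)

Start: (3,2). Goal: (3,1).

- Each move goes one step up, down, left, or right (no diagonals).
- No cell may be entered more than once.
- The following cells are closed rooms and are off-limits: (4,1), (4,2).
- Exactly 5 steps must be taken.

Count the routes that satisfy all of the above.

Need simple routes of exactly 5 moves from (3,2) to (3,1) (Manhattan distance 1, so 2 moves are spent on a detour and 2 undoing it).
Enumerating: (3,2) (2,2) (1,2) (1,1) (2,1) (3,1) | (3,2) (3,3) (2,3) (2,2) (2,1) (3,1).
That gives 2 routes.

2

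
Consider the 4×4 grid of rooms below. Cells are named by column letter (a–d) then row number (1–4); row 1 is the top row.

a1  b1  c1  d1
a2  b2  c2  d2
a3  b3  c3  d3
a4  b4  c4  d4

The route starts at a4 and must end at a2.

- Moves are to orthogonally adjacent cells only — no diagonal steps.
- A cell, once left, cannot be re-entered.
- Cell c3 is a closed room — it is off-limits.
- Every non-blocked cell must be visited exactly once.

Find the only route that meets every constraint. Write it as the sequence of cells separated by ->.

Need to visit all 15 open cells exactly once, starting at a4 and ending at a2.
Route from a4: up 1 to a3, right 1 to b3, down 1 to b4, right 2 to d4, up 3 to d1, left 1 to c1, down 1 to c2, left 1 to b2, up 1 to b1, left 1 to a1, down 1 to a2 — 14 moves in all.
Check: all 15 open cells covered.

a4 -> a3 -> b3 -> b4 -> c4 -> d4 -> d3 -> d2 -> d1 -> c1 -> c2 -> b2 -> b1 -> a1 -> a2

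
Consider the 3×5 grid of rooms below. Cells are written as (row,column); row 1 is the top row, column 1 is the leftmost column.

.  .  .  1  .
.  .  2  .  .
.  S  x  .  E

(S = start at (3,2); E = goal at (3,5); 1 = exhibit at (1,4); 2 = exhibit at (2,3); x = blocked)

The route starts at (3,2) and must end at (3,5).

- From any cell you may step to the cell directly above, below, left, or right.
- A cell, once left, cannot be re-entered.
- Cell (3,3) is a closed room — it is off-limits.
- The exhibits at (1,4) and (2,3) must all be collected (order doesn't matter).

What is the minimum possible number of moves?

7

Any route passes through (1,4) and (2,3) in some order between (3,2) and (3,5). Summing Manhattan distances along each leg and taking the cheapest ordering ((3,2) → (2,3) → (1,4) → (3,5)) gives a lower bound of 2 + 2 + 3 = 7 moves.
A route of 7 moves achieves this: (3,2) → (2,2) → (2,3) → (1,3) → (1,4) → (2,4) → (3,4) → (3,5).
Since 7 matches the lower bound, it is optimal.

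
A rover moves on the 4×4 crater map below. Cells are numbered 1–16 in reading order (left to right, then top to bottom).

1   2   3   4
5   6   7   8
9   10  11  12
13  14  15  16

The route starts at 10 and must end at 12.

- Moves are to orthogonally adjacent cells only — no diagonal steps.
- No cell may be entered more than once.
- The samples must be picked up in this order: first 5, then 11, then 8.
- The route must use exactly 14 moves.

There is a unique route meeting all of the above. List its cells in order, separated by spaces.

10 6 2 1 5 9 13 14 15 11 7 3 4 8 12

The waypoints must appear in the order 5, 11, 8, with no cell reused.
Route from 10: up 2 to 2, left 1 to 1, down 3 to 13, right 2 to 15, up 3 to 3, right 1 to 4, down 2 to 12 — 14 moves in all.
Check: order respected (5 at step 4, 11 at step 9, 8 at step 13); 14 moves as required.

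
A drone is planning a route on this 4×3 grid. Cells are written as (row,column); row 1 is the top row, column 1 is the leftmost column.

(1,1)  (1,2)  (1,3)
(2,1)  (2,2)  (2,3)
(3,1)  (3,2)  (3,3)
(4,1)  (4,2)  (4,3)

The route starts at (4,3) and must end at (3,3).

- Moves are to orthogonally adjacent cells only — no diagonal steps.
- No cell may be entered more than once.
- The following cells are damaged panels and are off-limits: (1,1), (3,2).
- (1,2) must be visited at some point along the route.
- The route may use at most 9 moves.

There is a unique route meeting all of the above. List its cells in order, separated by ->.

(4,3) -> (4,2) -> (4,1) -> (3,1) -> (2,1) -> (2,2) -> (1,2) -> (1,3) -> (2,3) -> (3,3)

The budget equals the shortest possible length, so every move has to be on a shortest route through the required cells.
Route from (4,3): 2× left (reaching (4,1)), 2× up (reaching (2,1)), right to (2,2), up to (1,2), right to (1,3), 2× down (reaching (3,3)) — 9 moves in all.
Check: all required cells visited; 9 ≤ 9 moves.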